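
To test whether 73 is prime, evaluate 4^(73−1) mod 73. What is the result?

1

4^1 ≡ 4 (mod 73)
4^2 ≡ 4^2 = 16 ≡ 16 (mod 73)
4^4 ≡ 16^2 = 256 ≡ 37 (mod 73)
4^8 ≡ 37^2 = 1369 ≡ 55 (mod 73)
4^16 ≡ 55^2 = 3025 ≡ 32 (mod 73)
4^32 ≡ 32^2 = 1024 ≡ 2 (mod 73)
4^64 ≡ 2^2 = 4 ≡ 4 (mod 73)
72 = 64 + 8 in binary powers of 2.
So 4^72 ≡ 4 · 55 ≡ 1 (mod 73).
Since the result is 1, base 4 gives no evidence that 73 is composite.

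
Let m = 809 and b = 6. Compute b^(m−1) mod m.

6^1 ≡ 6 (mod 809)
6^2 ≡ 6^2 = 36 ≡ 36 (mod 809)
6^4 ≡ 36^2 = 1296 ≡ 487 (mod 809)
6^8 ≡ 487^2 = 237169 ≡ 132 (mod 809)
6^16 ≡ 132^2 = 17424 ≡ 435 (mod 809)
6^32 ≡ 435^2 = 189225 ≡ 728 (mod 809)
6^64 ≡ 728^2 = 529984 ≡ 89 (mod 809)
6^128 ≡ 89^2 = 7921 ≡ 640 (mod 809)
6^256 ≡ 640^2 = 409600 ≡ 246 (mod 809)
6^512 ≡ 246^2 = 60516 ≡ 650 (mod 809)
808 = 512 + 256 + 32 + 8 in binary powers of 2.
So 6^808 ≡ 650 · 246 · 728 · 132 ≡ 1 (mod 809).
Since the result is 1, base 6 gives no evidence that 809 is composite.

1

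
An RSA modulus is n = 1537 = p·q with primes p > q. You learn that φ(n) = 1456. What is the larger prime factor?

φ(n) = (p−1)(q−1) = n − (p+q) + 1, so p + q = 1537 − 1456 + 1 = 82.
p and q are the roots of t² − 82t + 1537 = 0.
Discriminant: 82² − 4·1537 = 6724 − 6148 = 576; √576 = 24.
q = (82 − 24)/2 = 29, p = (82 + 24)/2 = 53.
Check: 29 · 53 = 1537.

53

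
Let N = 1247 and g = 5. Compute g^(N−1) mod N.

436

5^1 ≡ 5 (mod 1247)
5^2 ≡ 5^2 = 25 ≡ 25 (mod 1247)
5^4 ≡ 25^2 = 625 ≡ 625 (mod 1247)
5^8 ≡ 625^2 = 390625 ≡ 314 (mod 1247)
5^16 ≡ 314^2 = 98596 ≡ 83 (mod 1247)
5^32 ≡ 83^2 = 6889 ≡ 654 (mod 1247)
5^64 ≡ 654^2 = 427716 ≡ 1242 (mod 1247)
5^128 ≡ 1242^2 = 1542564 ≡ 25 (mod 1247)
5^256 ≡ 25^2 = 625 ≡ 625 (mod 1247)
5^512 ≡ 625^2 = 390625 ≡ 314 (mod 1247)
5^1024 ≡ 314^2 = 98596 ≡ 83 (mod 1247)
1246 = 1024 + 128 + 64 + 16 + 8 + 4 + 2 in binary powers of 2.
So 5^1246 ≡ 83 · 25 · 1242 · 83 · 314 · 625 · 25 ≡ 436 (mod 1247).
Since 436 ≠ 1, base 5 is a Fermat witness: 1247 is composite.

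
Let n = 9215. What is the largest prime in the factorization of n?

9215 = 5 · 1843
1843 = 19 · 97
97 is prime.
So 9215 = 5 · 19 · 97; the largest prime factor is 97.

97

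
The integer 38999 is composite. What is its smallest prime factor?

38999 is odd.
Digit sum 38, not divisible by 3.
Ends in 9: not divisible by 5.
7: 38999 = 7·5571 + 2
11: 38999 = 11·3545 + 4
13: 38999 = 13·2999 + 12
17: 38999 = 17·2294 + 1
19: 38999 = 19·2052 + 11
23: 38999 = 23·1695 + 14
29: 38999 = 29·1344 + 23
31: 38999 = 31·1258 + 1
37: 38999 = 37·1054 + 1
41: 38999 = 41·951 + 8
43: 38999 = 43·906 + 41
47: 38999 = 47·829 + 36
53: 38999 = 53·735 + 44
59: 38999 = 59·661

59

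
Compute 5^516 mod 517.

5^1 ≡ 5 (mod 517)
5^2 ≡ 5^2 = 25 ≡ 25 (mod 517)
5^4 ≡ 25^2 = 625 ≡ 108 (mod 517)
5^8 ≡ 108^2 = 11664 ≡ 290 (mod 517)
5^16 ≡ 290^2 = 84100 ≡ 346 (mod 517)
5^32 ≡ 346^2 = 119716 ≡ 289 (mod 517)
5^64 ≡ 289^2 = 83521 ≡ 284 (mod 517)
5^128 ≡ 284^2 = 80656 ≡ 4 (mod 517)
5^256 ≡ 4^2 = 16 ≡ 16 (mod 517)
5^512 ≡ 16^2 = 256 ≡ 256 (mod 517)
516 = 512 + 4 in binary powers of 2.
So 5^516 ≡ 256 · 108 ≡ 247 (mod 517).
Since 247 ≠ 1, base 5 is a Fermat witness: 517 is composite.

247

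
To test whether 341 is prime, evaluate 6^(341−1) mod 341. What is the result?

56

6^1 ≡ 6 (mod 341)
6^2 ≡ 6^2 = 36 ≡ 36 (mod 341)
6^4 ≡ 36^2 = 1296 ≡ 273 (mod 341)
6^8 ≡ 273^2 = 74529 ≡ 191 (mod 341)
6^16 ≡ 191^2 = 36481 ≡ 335 (mod 341)
6^32 ≡ 335^2 = 112225 ≡ 36 (mod 341)
6^64 ≡ 36^2 = 1296 ≡ 273 (mod 341)
6^128 ≡ 273^2 = 74529 ≡ 191 (mod 341)
6^256 ≡ 191^2 = 36481 ≡ 335 (mod 341)
340 = 256 + 64 + 16 + 4 in binary powers of 2.
So 6^340 ≡ 335 · 273 · 335 · 273 ≡ 56 (mod 341).
Since 56 ≠ 1, base 6 is a Fermat witness: 341 is composite.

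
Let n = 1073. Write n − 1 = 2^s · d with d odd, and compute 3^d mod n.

363

1073 − 1 = 1072 = 2^4 · 67, so d = 67.
3^1 ≡ 3 (mod 1073)
3^2 ≡ 3^2 = 9 ≡ 9 (mod 1073)
3^4 ≡ 9^2 = 81 ≡ 81 (mod 1073)
3^8 ≡ 81^2 = 6561 ≡ 123 (mod 1073)
3^16 ≡ 123^2 = 15129 ≡ 107 (mod 1073)
3^32 ≡ 107^2 = 11449 ≡ 719 (mod 1073)
3^64 ≡ 719^2 = 516961 ≡ 848 (mod 1073)
67 = 64 + 2 + 1 in binary powers of 2.
So 3^67 ≡ 848 · 9 · 3 ≡ 363 (mod 1073).
Squaring chain: 363 → 863 → 107 → 719; never reaches −1, so base 3 is a Miller–Rabin witness that 1073 is composite.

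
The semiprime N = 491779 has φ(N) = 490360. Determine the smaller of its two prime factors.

599

φ(n) = (p−1)(q−1) = n − (p+q) + 1, so p + q = 491779 − 490360 + 1 = 1420.
p and q are the roots of t² − 1420t + 491779 = 0.
Discriminant: 1420² − 4·491779 = 2016400 − 1967116 = 49284; √49284 = 222.
q = (1420 − 222)/2 = 599, p = (1420 + 222)/2 = 821.
Check: 599 · 821 = 491779.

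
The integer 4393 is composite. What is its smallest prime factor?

4393 is odd.
Digit sum 19, not divisible by 3.
Ends in 3: not divisible by 5.
7: 4393 = 7·627 + 4
11: 4393 = 11·399 + 4
13: 4393 = 13·337 + 12
17: 4393 = 17·258 + 7
19: 4393 = 19·231 + 4
23: 4393 = 23·191

23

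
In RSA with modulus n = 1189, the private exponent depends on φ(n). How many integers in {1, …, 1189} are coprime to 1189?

1120

Factor: 1189 = 29 · 41.
φ(1189) = (29−1) · (41−1) = 28 · 40 = 1120.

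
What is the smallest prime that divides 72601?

79

72601 is odd.
Digit sum 16, not divisible by 3.
Ends in 1: not divisible by 5.
7: 72601 = 7·10371 + 4
11: 72601 = 11·6600 + 1
13: 72601 = 13·5584 + 9
17: 72601 = 17·4270 + 11
19: 72601 = 19·3821 + 2
23: 72601 = 23·3156 + 13
29: 72601 = 29·2503 + 14
31: 72601 = 31·2341 + 30
37: 72601 = 37·1962 + 7
41: 72601 = 41·1770 + 31
43: 72601 = 43·1688 + 17
47: 72601 = 47·1544 + 33
53: 72601 = 53·1369 + 44
59: 72601 = 59·1230 + 31
61: 72601 = 61·1190 + 11
67: 72601 = 67·1083 + 40
71: 72601 = 71·1022 + 39
73: 72601 = 73·994 + 39
79: 72601 = 79·919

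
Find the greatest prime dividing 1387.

73

1387 = 19 · 73
73 is prime.
So 1387 = 19 · 73; the largest prime factor is 73.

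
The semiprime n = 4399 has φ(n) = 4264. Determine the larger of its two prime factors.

83

φ(n) = (p−1)(q−1) = n − (p+q) + 1, so p + q = 4399 − 4264 + 1 = 136.
p and q are the roots of t² − 136t + 4399 = 0.
Discriminant: 136² − 4·4399 = 18496 − 17596 = 900; √900 = 30.
q = (136 − 30)/2 = 53, p = (136 + 30)/2 = 83.
Check: 53 · 83 = 4399.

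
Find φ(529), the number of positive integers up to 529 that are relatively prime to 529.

Factor: 529 = 23^2.
φ(529) = 23^1·(23−1) = 506.

506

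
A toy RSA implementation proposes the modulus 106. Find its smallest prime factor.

106 is even: 2 divides it.

2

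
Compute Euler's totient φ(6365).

Factor: 6365 = 5 · 19 · 67.
φ(6365) = (5−1) · (19−1) · (67−1) = 4 · 18 · 66 = 4752.

4752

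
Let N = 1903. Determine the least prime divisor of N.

11

1903 is odd.
Digit sum 13, not divisible by 3.
Ends in 3: not divisible by 5.
7: 1903 = 7·271 + 6
11: 1903 = 11·173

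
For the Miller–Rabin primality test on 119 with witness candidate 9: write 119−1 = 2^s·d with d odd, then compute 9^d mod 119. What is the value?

32

119 − 1 = 118 = 2^1 · 59, so d = 59.
9^1 ≡ 9 (mod 119)
9^2 ≡ 9^2 = 81 ≡ 81 (mod 119)
9^4 ≡ 81^2 = 6561 ≡ 16 (mod 119)
9^8 ≡ 16^2 = 256 ≡ 18 (mod 119)
9^16 ≡ 18^2 = 324 ≡ 86 (mod 119)
9^32 ≡ 86^2 = 7396 ≡ 18 (mod 119)
59 = 32 + 16 + 8 + 2 + 1 in binary powers of 2.
So 9^59 ≡ 18 · 86 · 18 · 81 · 9 ≡ 32 (mod 119).
Squaring chain: 32; never reaches −1, so base 9 is a Miller–Rabin witness that 119 is composite.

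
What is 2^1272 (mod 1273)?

2^1 ≡ 2 (mod 1273)
2^2 ≡ 2^2 = 4 ≡ 4 (mod 1273)
2^4 ≡ 4^2 = 16 ≡ 16 (mod 1273)
2^8 ≡ 16^2 = 256 ≡ 256 (mod 1273)
2^16 ≡ 256^2 = 65536 ≡ 613 (mod 1273)
2^32 ≡ 613^2 = 375769 ≡ 234 (mod 1273)
2^64 ≡ 234^2 = 54756 ≡ 17 (mod 1273)
2^128 ≡ 17^2 = 289 ≡ 289 (mod 1273)
2^256 ≡ 289^2 = 83521 ≡ 776 (mod 1273)
2^512 ≡ 776^2 = 602176 ≡ 47 (mod 1273)
2^1024 ≡ 47^2 = 2209 ≡ 936 (mod 1273)
1272 = 1024 + 128 + 64 + 32 + 16 + 8 in binary powers of 2.
So 2^1272 ≡ 936 · 289 · 17 · 234 · 613 · 256 ≡ 1246 (mod 1273).
Since 1246 ≠ 1, base 2 is a Fermat witness: 1273 is composite.

1246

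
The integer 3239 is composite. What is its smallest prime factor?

41

3239 is odd.
Digit sum 17, not divisible by 3.
Ends in 9: not divisible by 5.
7: 3239 = 7·462 + 5
11: 3239 = 11·294 + 5
13: 3239 = 13·249 + 2
17: 3239 = 17·190 + 9
19: 3239 = 19·170 + 9
23: 3239 = 23·140 + 19
29: 3239 = 29·111 + 20
31: 3239 = 31·104 + 15
37: 3239 = 37·87 + 20
41: 3239 = 41·79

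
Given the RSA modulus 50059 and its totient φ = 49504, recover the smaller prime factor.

113

φ(n) = (p−1)(q−1) = n − (p+q) + 1, so p + q = 50059 − 49504 + 1 = 556.
p and q are the roots of t² − 556t + 50059 = 0.
Discriminant: 556² − 4·50059 = 309136 − 200236 = 108900; √108900 = 330.
q = (556 − 330)/2 = 113, p = (556 + 330)/2 = 443.
Check: 113 · 443 = 50059.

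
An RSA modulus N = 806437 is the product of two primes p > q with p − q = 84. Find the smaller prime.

857

Since p = q + 84, we have 806437 = q(q + 84), so q² + 84q − 806437 = 0.
Discriminant: 84² + 4·806437 = 7056 + 3225748 = 3232804; √3232804 = 1798.
q = (−84 + 1798)/2 = 857, and p = q + 84 = 941.
Check: 857 · 941 = 806437.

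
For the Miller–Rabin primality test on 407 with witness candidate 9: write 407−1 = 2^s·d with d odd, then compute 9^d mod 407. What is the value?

407 − 1 = 406 = 2^1 · 203, so d = 203.
9^1 ≡ 9 (mod 407)
9^2 ≡ 9^2 = 81 ≡ 81 (mod 407)
9^4 ≡ 81^2 = 6561 ≡ 49 (mod 407)
9^8 ≡ 49^2 = 2401 ≡ 366 (mod 407)
9^16 ≡ 366^2 = 133956 ≡ 53 (mod 407)
9^32 ≡ 53^2 = 2809 ≡ 367 (mod 407)
9^64 ≡ 367^2 = 134689 ≡ 379 (mod 407)
9^128 ≡ 379^2 = 143641 ≡ 377 (mod 407)
203 = 128 + 64 + 8 + 2 + 1 in binary powers of 2.
So 9^203 ≡ 377 · 379 · 366 · 81 · 9 ≡ 256 (mod 407).
Squaring chain: 256; never reaches −1, so base 9 is a Miller–Rabin witness that 407 is composite.

256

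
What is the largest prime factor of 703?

37

703 = 19 · 37
37 is prime.
So 703 = 19 · 37; the largest prime factor is 37.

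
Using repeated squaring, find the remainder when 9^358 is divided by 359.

9^1 ≡ 9 (mod 359)
9^2 ≡ 9^2 = 81 ≡ 81 (mod 359)
9^4 ≡ 81^2 = 6561 ≡ 99 (mod 359)
9^8 ≡ 99^2 = 9801 ≡ 108 (mod 359)
9^16 ≡ 108^2 = 11664 ≡ 176 (mod 359)
9^32 ≡ 176^2 = 30976 ≡ 102 (mod 359)
9^64 ≡ 102^2 = 10404 ≡ 352 (mod 359)
9^128 ≡ 352^2 = 123904 ≡ 49 (mod 359)
9^256 ≡ 49^2 = 2401 ≡ 247 (mod 359)
358 = 256 + 64 + 32 + 4 + 2 in binary powers of 2.
So 9^358 ≡ 247 · 352 · 102 · 99 · 81 ≡ 1 (mod 359).
Since the result is 1, base 9 gives no evidence that 359 is composite.

1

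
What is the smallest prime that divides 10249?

37

10249 is odd.
Digit sum 16, not divisible by 3.
Ends in 9: not divisible by 5.
7: 10249 = 7·1464 + 1
11: 10249 = 11·931 + 8
13: 10249 = 13·788 + 5
17: 10249 = 17·602 + 15
19: 10249 = 19·539 + 8
23: 10249 = 23·445 + 14
29: 10249 = 29·353 + 12
31: 10249 = 31·330 + 19
37: 10249 = 37·277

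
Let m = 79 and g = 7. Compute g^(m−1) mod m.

1

7^1 ≡ 7 (mod 79)
7^2 ≡ 7^2 = 49 ≡ 49 (mod 79)
7^4 ≡ 49^2 = 2401 ≡ 31 (mod 79)
7^8 ≡ 31^2 = 961 ≡ 13 (mod 79)
7^16 ≡ 13^2 = 169 ≡ 11 (mod 79)
7^32 ≡ 11^2 = 121 ≡ 42 (mod 79)
7^64 ≡ 42^2 = 1764 ≡ 26 (mod 79)
78 = 64 + 8 + 4 + 2 in binary powers of 2.
So 7^78 ≡ 26 · 13 · 31 · 49 ≡ 1 (mod 79).
Since the result is 1, base 7 gives no evidence that 79 is composite.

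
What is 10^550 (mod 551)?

237

10^1 ≡ 10 (mod 551)
10^2 ≡ 10^2 = 100 ≡ 100 (mod 551)
10^4 ≡ 100^2 = 10000 ≡ 82 (mod 551)
10^8 ≡ 82^2 = 6724 ≡ 112 (mod 551)
10^16 ≡ 112^2 = 12544 ≡ 422 (mod 551)
10^32 ≡ 422^2 = 178084 ≡ 111 (mod 551)
10^64 ≡ 111^2 = 12321 ≡ 199 (mod 551)
10^128 ≡ 199^2 = 39601 ≡ 480 (mod 551)
10^256 ≡ 480^2 = 230400 ≡ 82 (mod 551)
10^512 ≡ 82^2 = 6724 ≡ 112 (mod 551)
550 = 512 + 32 + 4 + 2 in binary powers of 2.
So 10^550 ≡ 112 · 111 · 82 · 100 ≡ 237 (mod 551).
Since 237 ≠ 1, base 10 is a Fermat witness: 551 is composite.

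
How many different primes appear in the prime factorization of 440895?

440895 = 3 · 146965
146965 = 5 · 29393
29393 = 7 · 4199
4199 = 13 · 323
323 = 17 · 19
440895 = 3 · 5 · 7 · 13 · 17 · 19, which has 6 distinct prime factors.

6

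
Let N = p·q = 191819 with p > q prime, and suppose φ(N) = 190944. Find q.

φ(n) = (p−1)(q−1) = n − (p+q) + 1, so p + q = 191819 − 190944 + 1 = 876.
p and q are the roots of t² − 876t + 191819 = 0.
Discriminant: 876² − 4·191819 = 767376 − 767276 = 100; √100 = 10.
q = (876 − 10)/2 = 433, p = (876 + 10)/2 = 443.
Check: 433 · 443 = 191819.

433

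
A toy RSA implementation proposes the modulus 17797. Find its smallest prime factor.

17797 is odd.
Digit sum 31, not divisible by 3.
Ends in 7: not divisible by 5.
7: 17797 = 7·2542 + 3
11: 17797 = 11·1617 + 10
13: 17797 = 13·1369

13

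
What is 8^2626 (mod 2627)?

2564

8^1 ≡ 8 (mod 2627)
8^2 ≡ 8^2 = 64 ≡ 64 (mod 2627)
8^4 ≡ 64^2 = 4096 ≡ 1469 (mod 2627)
8^8 ≡ 1469^2 = 2157961 ≡ 1194 (mod 2627)
8^16 ≡ 1194^2 = 1425636 ≡ 1802 (mod 2627)
8^32 ≡ 1802^2 = 3247204 ≡ 232 (mod 2627)
8^64 ≡ 232^2 = 53824 ≡ 1284 (mod 2627)
8^128 ≡ 1284^2 = 1648656 ≡ 1527 (mod 2627)
8^256 ≡ 1527^2 = 2331729 ≡ 1580 (mod 2627)
8^512 ≡ 1580^2 = 2496400 ≡ 750 (mod 2627)
8^1024 ≡ 750^2 = 562500 ≡ 322 (mod 2627)
8^2048 ≡ 322^2 = 103684 ≡ 1231 (mod 2627)
2626 = 2048 + 512 + 64 + 2 in binary powers of 2.
So 8^2626 ≡ 1231 · 750 · 1284 · 64 ≡ 2564 (mod 2627).
Since 2564 ≠ 1, base 8 is a Fermat witness: 2627 is composite.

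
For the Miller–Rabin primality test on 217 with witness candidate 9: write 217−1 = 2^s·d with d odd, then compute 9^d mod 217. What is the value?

64

217 − 1 = 216 = 2^3 · 27, so d = 27.
9^1 ≡ 9 (mod 217)
9^2 ≡ 9^2 = 81 ≡ 81 (mod 217)
9^4 ≡ 81^2 = 6561 ≡ 51 (mod 217)
9^8 ≡ 51^2 = 2601 ≡ 214 (mod 217)
9^16 ≡ 214^2 = 45796 ≡ 9 (mod 217)
27 = 16 + 8 + 2 + 1 in binary powers of 2.
So 9^27 ≡ 9 · 214 · 81 · 9 ≡ 64 (mod 217).
Squaring chain: 64 → 190 → 78; never reaches −1, so base 9 is a Miller–Rabin witness that 217 is composite.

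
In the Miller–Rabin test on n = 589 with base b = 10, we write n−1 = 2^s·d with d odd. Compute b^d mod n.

221

589 − 1 = 588 = 2^2 · 147, so d = 147.
10^1 ≡ 10 (mod 589)
10^2 ≡ 10^2 = 100 ≡ 100 (mod 589)
10^4 ≡ 100^2 = 10000 ≡ 576 (mod 589)
10^8 ≡ 576^2 = 331776 ≡ 169 (mod 589)
10^16 ≡ 169^2 = 28561 ≡ 289 (mod 589)
10^32 ≡ 289^2 = 83521 ≡ 472 (mod 589)
10^64 ≡ 472^2 = 222784 ≡ 142 (mod 589)
10^128 ≡ 142^2 = 20164 ≡ 138 (mod 589)
147 = 128 + 16 + 2 + 1 in binary powers of 2.
So 10^147 ≡ 138 · 289 · 100 · 10 ≡ 221 (mod 589).
Squaring chain: 221 → 543; never reaches −1, so base 10 is a Miller–Rabin witness that 589 is composite.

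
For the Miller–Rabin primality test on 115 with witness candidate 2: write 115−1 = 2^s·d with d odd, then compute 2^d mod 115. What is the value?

27

115 − 1 = 114 = 2^1 · 57, so d = 57.
2^1 ≡ 2 (mod 115)
2^2 ≡ 2^2 = 4 ≡ 4 (mod 115)
2^4 ≡ 4^2 = 16 ≡ 16 (mod 115)
2^8 ≡ 16^2 = 256 ≡ 26 (mod 115)
2^16 ≡ 26^2 = 676 ≡ 101 (mod 115)
2^32 ≡ 101^2 = 10201 ≡ 81 (mod 115)
57 = 32 + 16 + 8 + 1 in binary powers of 2.
So 2^57 ≡ 81 · 101 · 26 · 2 ≡ 27 (mod 115).
Squaring chain: 27; never reaches −1, so base 2 is a Miller–Rabin witness that 115 is composite.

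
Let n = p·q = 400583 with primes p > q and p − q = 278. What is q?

509

Since p = q + 278, we have 400583 = q(q + 278), so q² + 278q − 400583 = 0.
Discriminant: 278² + 4·400583 = 77284 + 1602332 = 1679616; √1679616 = 1296.
q = (−278 + 1296)/2 = 509, and p = q + 278 = 787.
Check: 509 · 787 = 400583.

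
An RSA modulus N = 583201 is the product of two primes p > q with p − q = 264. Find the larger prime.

Since p = q + 264, we have 583201 = q(q + 264), so q² + 264q − 583201 = 0.
Discriminant: 264² + 4·583201 = 69696 + 2332804 = 2402500; √2402500 = 1550.
q = (−264 + 1550)/2 = 643, and p = q + 264 = 907.
Check: 643 · 907 = 583201.

907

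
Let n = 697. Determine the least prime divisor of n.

697 is odd.
Digit sum 22, not divisible by 3.
Ends in 7: not divisible by 5.
7: 697 = 7·99 + 4
11: 697 = 11·63 + 4
13: 697 = 13·53 + 8
17: 697 = 17·41

17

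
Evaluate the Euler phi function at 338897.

308880

Factor: 338897 = 13 · 131 · 199.
φ(338897) = (13−1) · (131−1) · (199−1) = 12 · 130 · 198 = 308880.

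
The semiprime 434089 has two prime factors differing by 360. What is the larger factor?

Since p = q + 360, we have 434089 = q(q + 360), so q² + 360q − 434089 = 0.
Discriminant: 360² + 4·434089 = 129600 + 1736356 = 1865956; √1865956 = 1366.
q = (−360 + 1366)/2 = 503, and p = q + 360 = 863.
Check: 503 · 863 = 434089.

863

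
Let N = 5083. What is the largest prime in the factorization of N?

5083 = 13 · 391
391 = 17 · 23
23 is prime.
So 5083 = 13 · 17 · 23; the largest prime factor is 23.

23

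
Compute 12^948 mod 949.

12^1 ≡ 12 (mod 949)
12^2 ≡ 12^2 = 144 ≡ 144 (mod 949)
12^4 ≡ 144^2 = 20736 ≡ 807 (mod 949)
12^8 ≡ 807^2 = 651249 ≡ 235 (mod 949)
12^16 ≡ 235^2 = 55225 ≡ 183 (mod 949)
12^32 ≡ 183^2 = 33489 ≡ 274 (mod 949)
12^64 ≡ 274^2 = 75076 ≡ 105 (mod 949)
12^128 ≡ 105^2 = 11025 ≡ 586 (mod 949)
12^256 ≡ 586^2 = 343396 ≡ 807 (mod 949)
12^512 ≡ 807^2 = 651249 ≡ 235 (mod 949)
948 = 512 + 256 + 128 + 32 + 16 + 4 in binary powers of 2.
So 12^948 ≡ 235 · 807 · 586 · 274 · 183 · 807 ≡ 794 (mod 949).
Since 794 ≠ 1, base 12 is a Fermat witness: 949 is composite.

794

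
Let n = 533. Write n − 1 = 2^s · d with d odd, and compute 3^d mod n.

120

533 − 1 = 532 = 2^2 · 133, so d = 133.
3^1 ≡ 3 (mod 533)
3^2 ≡ 3^2 = 9 ≡ 9 (mod 533)
3^4 ≡ 9^2 = 81 ≡ 81 (mod 533)
3^8 ≡ 81^2 = 6561 ≡ 165 (mod 533)
3^16 ≡ 165^2 = 27225 ≡ 42 (mod 533)
3^32 ≡ 42^2 = 1764 ≡ 165 (mod 533)
3^64 ≡ 165^2 = 27225 ≡ 42 (mod 533)
3^128 ≡ 42^2 = 1764 ≡ 165 (mod 533)
133 = 128 + 4 + 1 in binary powers of 2.
So 3^133 ≡ 165 · 81 · 3 ≡ 120 (mod 533).
Squaring chain: 120 → 9; never reaches −1, so base 3 is a Miller–Rabin witness that 533 is composite.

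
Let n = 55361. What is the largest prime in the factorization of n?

83

55361 = 23 · 2407
2407 = 29 · 83
83 is prime.
So 55361 = 23 · 29 · 83; the largest prime factor is 83.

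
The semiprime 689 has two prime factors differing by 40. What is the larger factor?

Since p = q + 40, we have 689 = q(q + 40), so q² + 40q − 689 = 0.
Discriminant: 40² + 4·689 = 1600 + 2756 = 4356; √4356 = 66.
q = (−40 + 66)/2 = 13, and p = q + 40 = 53.
Check: 13 · 53 = 689.

53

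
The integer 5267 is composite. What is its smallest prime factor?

23

5267 is odd.
Digit sum 20, not divisible by 3.
Ends in 7: not divisible by 5.
7: 5267 = 7·752 + 3
11: 5267 = 11·478 + 9
13: 5267 = 13·405 + 2
17: 5267 = 17·309 + 14
19: 5267 = 19·277 + 4
23: 5267 = 23·229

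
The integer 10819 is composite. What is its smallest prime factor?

31

10819 is odd.
Digit sum 19, not divisible by 3.
Ends in 9: not divisible by 5.
7: 10819 = 7·1545 + 4
11: 10819 = 11·983 + 6
13: 10819 = 13·832 + 3
17: 10819 = 17·636 + 7
19: 10819 = 19·569 + 8
23: 10819 = 23·470 + 9
29: 10819 = 29·373 + 2
31: 10819 = 31·349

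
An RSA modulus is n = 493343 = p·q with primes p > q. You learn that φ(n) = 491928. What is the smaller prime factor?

619

φ(n) = (p−1)(q−1) = n − (p+q) + 1, so p + q = 493343 − 491928 + 1 = 1416.
p and q are the roots of t² − 1416t + 493343 = 0.
Discriminant: 1416² − 4·493343 = 2005056 − 1973372 = 31684; √31684 = 178.
q = (1416 − 178)/2 = 619, p = (1416 + 178)/2 = 797.
Check: 619 · 797 = 493343.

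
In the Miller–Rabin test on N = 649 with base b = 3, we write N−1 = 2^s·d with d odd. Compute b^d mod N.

649 − 1 = 648 = 2^3 · 81, so d = 81.
3^1 ≡ 3 (mod 649)
3^2 ≡ 3^2 = 9 ≡ 9 (mod 649)
3^4 ≡ 9^2 = 81 ≡ 81 (mod 649)
3^8 ≡ 81^2 = 6561 ≡ 71 (mod 649)
3^16 ≡ 71^2 = 5041 ≡ 498 (mod 649)
3^32 ≡ 498^2 = 248004 ≡ 86 (mod 649)
3^64 ≡ 86^2 = 7396 ≡ 257 (mod 649)
81 = 64 + 16 + 1 in binary powers of 2.
So 3^81 ≡ 257 · 498 · 3 ≡ 399 (mod 649).
Squaring chain: 399 → 196 → 125; never reaches −1, so base 3 is a Miller–Rabin witness that 649 is composite.

399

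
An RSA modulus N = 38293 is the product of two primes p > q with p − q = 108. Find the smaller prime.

Since p = q + 108, we have 38293 = q(q + 108), so q² + 108q − 38293 = 0.
Discriminant: 108² + 4·38293 = 11664 + 153172 = 164836; √164836 = 406.
q = (−108 + 406)/2 = 149, and p = q + 108 = 257.
Check: 149 · 257 = 38293.

149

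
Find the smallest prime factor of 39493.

39493 is odd.
Digit sum 28, not divisible by 3.
Ends in 3: not divisible by 5.
7: 39493 = 7·5641 + 6
11: 39493 = 11·3590 + 3
13: 39493 = 13·3037 + 12
17: 39493 = 17·2323 + 2
19: 39493 = 19·2078 + 11
23: 39493 = 23·1717 + 2
29: 39493 = 29·1361 + 24
31: 39493 = 31·1273 + 30
37: 39493 = 37·1067 + 14
41: 39493 = 41·963 + 10
43: 39493 = 43·918 + 19
47: 39493 = 47·840 + 13
53: 39493 = 53·745 + 8
59: 39493 = 59·669 + 22
61: 39493 = 61·647 + 26
67: 39493 = 67·589 + 30
71: 39493 = 71·556 + 17
73: 39493 = 73·541

73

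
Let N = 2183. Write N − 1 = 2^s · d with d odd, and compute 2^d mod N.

642

2183 − 1 = 2182 = 2^1 · 1091, so d = 1091.
2^1 ≡ 2 (mod 2183)
2^2 ≡ 2^2 = 4 ≡ 4 (mod 2183)
2^4 ≡ 4^2 = 16 ≡ 16 (mod 2183)
2^8 ≡ 16^2 = 256 ≡ 256 (mod 2183)
2^16 ≡ 256^2 = 65536 ≡ 46 (mod 2183)
2^32 ≡ 46^2 = 2116 ≡ 2116 (mod 2183)
2^64 ≡ 2116^2 = 4477456 ≡ 123 (mod 2183)
2^128 ≡ 123^2 = 15129 ≡ 2031 (mod 2183)
2^256 ≡ 2031^2 = 4124961 ≡ 1274 (mod 2183)
2^512 ≡ 1274^2 = 1623076 ≡ 1107 (mod 2183)
2^1024 ≡ 1107^2 = 1225449 ≡ 786 (mod 2183)
1091 = 1024 + 64 + 2 + 1 in binary powers of 2.
So 2^1091 ≡ 786 · 123 · 4 · 2 ≡ 642 (mod 2183).
Squaring chain: 642; never reaches −1, so base 2 is a Miller–Rabin witness that 2183 is composite.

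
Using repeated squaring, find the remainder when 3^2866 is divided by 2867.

1095

3^1 ≡ 3 (mod 2867)
3^2 ≡ 3^2 = 9 ≡ 9 (mod 2867)
3^4 ≡ 9^2 = 81 ≡ 81 (mod 2867)
3^8 ≡ 81^2 = 6561 ≡ 827 (mod 2867)
3^16 ≡ 827^2 = 683929 ≡ 1583 (mod 2867)
3^32 ≡ 1583^2 = 2505889 ≡ 131 (mod 2867)
3^64 ≡ 131^2 = 17161 ≡ 2826 (mod 2867)
3^128 ≡ 2826^2 = 7986276 ≡ 1681 (mod 2867)
3^256 ≡ 1681^2 = 2825761 ≡ 1766 (mod 2867)
3^512 ≡ 1766^2 = 3118756 ≡ 2327 (mod 2867)
3^1024 ≡ 2327^2 = 5414929 ≡ 2033 (mod 2867)
3^2048 ≡ 2033^2 = 4133089 ≡ 1742 (mod 2867)
2866 = 2048 + 512 + 256 + 32 + 16 + 2 in binary powers of 2.
So 3^2866 ≡ 1742 · 2327 · 1766 · 131 · 1583 · 9 ≡ 1095 (mod 2867).
Since 1095 ≠ 1, base 3 is a Fermat witness: 2867 is composite.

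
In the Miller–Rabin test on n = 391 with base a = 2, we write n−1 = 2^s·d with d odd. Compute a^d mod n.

348

391 − 1 = 390 = 2^1 · 195, so d = 195.
2^1 ≡ 2 (mod 391)
2^2 ≡ 2^2 = 4 ≡ 4 (mod 391)
2^4 ≡ 4^2 = 16 ≡ 16 (mod 391)
2^8 ≡ 16^2 = 256 ≡ 256 (mod 391)
2^16 ≡ 256^2 = 65536 ≡ 239 (mod 391)
2^32 ≡ 239^2 = 57121 ≡ 35 (mod 391)
2^64 ≡ 35^2 = 1225 ≡ 52 (mod 391)
2^128 ≡ 52^2 = 2704 ≡ 358 (mod 391)
195 = 128 + 64 + 2 + 1 in binary powers of 2.
So 2^195 ≡ 358 · 52 · 4 · 2 ≡ 348 (mod 391).
Squaring chain: 348; never reaches −1, so base 2 is a Miller–Rabin witness that 391 is composite.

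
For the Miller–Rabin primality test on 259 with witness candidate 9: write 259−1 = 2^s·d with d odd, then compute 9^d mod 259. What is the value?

259 − 1 = 258 = 2^1 · 129, so d = 129.
9^1 ≡ 9 (mod 259)
9^2 ≡ 9^2 = 81 ≡ 81 (mod 259)
9^4 ≡ 81^2 = 6561 ≡ 86 (mod 259)
9^8 ≡ 86^2 = 7396 ≡ 144 (mod 259)
9^16 ≡ 144^2 = 20736 ≡ 16 (mod 259)
9^32 ≡ 16^2 = 256 ≡ 256 (mod 259)
9^64 ≡ 256^2 = 65536 ≡ 9 (mod 259)
9^128 ≡ 9^2 = 81 ≡ 81 (mod 259)
129 = 128 + 1 in binary powers of 2.
So 9^129 ≡ 81 · 9 ≡ 211 (mod 259).
Squaring chain: 211; never reaches −1, so base 9 is a Miller–Rabin witness that 259 is composite.

211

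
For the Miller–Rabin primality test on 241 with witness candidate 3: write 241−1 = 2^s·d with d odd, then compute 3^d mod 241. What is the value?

241 − 1 = 240 = 2^4 · 15, so d = 15.
3^1 ≡ 3 (mod 241)
3^2 ≡ 3^2 = 9 ≡ 9 (mod 241)
3^4 ≡ 9^2 = 81 ≡ 81 (mod 241)
3^8 ≡ 81^2 = 6561 ≡ 54 (mod 241)
15 = 8 + 4 + 2 + 1 in binary powers of 2.
So 3^15 ≡ 54 · 81 · 9 · 3 ≡ 8 (mod 241).
Squaring chain: 8 → 64 → 240 → 1; reaches −1, so base 3 does not prove 241 composite.

8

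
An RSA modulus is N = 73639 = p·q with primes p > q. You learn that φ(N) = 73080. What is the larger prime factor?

349

φ(n) = (p−1)(q−1) = n − (p+q) + 1, so p + q = 73639 − 73080 + 1 = 560.
p and q are the roots of t² − 560t + 73639 = 0.
Discriminant: 560² − 4·73639 = 313600 − 294556 = 19044; √19044 = 138.
q = (560 − 138)/2 = 211, p = (560 + 138)/2 = 349.
Check: 211 · 349 = 73639.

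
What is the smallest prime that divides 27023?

27023 is odd.
Digit sum 14, not divisible by 3.
Ends in 3: not divisible by 5.
7: 27023 = 7·3860 + 3
11: 27023 = 11·2456 + 7
13: 27023 = 13·2078 + 9
17: 27023 = 17·1589 + 10
19: 27023 = 19·1422 + 5
23: 27023 = 23·1174 + 21
29: 27023 = 29·931 + 24
31: 27023 = 31·871 + 22
37: 27023 = 37·730 + 13
41: 27023 = 41·659 + 4
43: 27023 = 43·628 + 19
47: 27023 = 47·574 + 45
53: 27023 = 53·509 + 46
59: 27023 = 59·458 + 1
61: 27023 = 61·443

61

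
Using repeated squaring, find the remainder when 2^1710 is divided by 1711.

2^1 ≡ 2 (mod 1711)
2^2 ≡ 2^2 = 4 ≡ 4 (mod 1711)
2^4 ≡ 4^2 = 16 ≡ 16 (mod 1711)
2^8 ≡ 16^2 = 256 ≡ 256 (mod 1711)
2^16 ≡ 256^2 = 65536 ≡ 518 (mod 1711)
2^32 ≡ 518^2 = 268324 ≡ 1408 (mod 1711)
2^64 ≡ 1408^2 = 1982464 ≡ 1126 (mod 1711)
2^128 ≡ 1126^2 = 1267876 ≡ 25 (mod 1711)
2^256 ≡ 25^2 = 625 ≡ 625 (mod 1711)
2^512 ≡ 625^2 = 390625 ≡ 517 (mod 1711)
2^1024 ≡ 517^2 = 267289 ≡ 373 (mod 1711)
1710 = 1024 + 512 + 128 + 32 + 8 + 4 + 2 in binary powers of 2.
So 2^1710 ≡ 373 · 517 · 25 · 1408 · 256 · 16 · 4 ≡ 265 (mod 1711).
Since 265 ≠ 1, base 2 is a Fermat witness: 1711 is composite.

265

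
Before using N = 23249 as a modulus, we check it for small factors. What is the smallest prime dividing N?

67

23249 is odd.
Digit sum 20, not divisible by 3.
Ends in 9: not divisible by 5.
7: 23249 = 7·3321 + 2
11: 23249 = 11·2113 + 6
13: 23249 = 13·1788 + 5
17: 23249 = 17·1367 + 10
19: 23249 = 19·1223 + 12
23: 23249 = 23·1010 + 19
29: 23249 = 29·801 + 20
31: 23249 = 31·749 + 30
37: 23249 = 37·628 + 13
41: 23249 = 41·567 + 2
43: 23249 = 43·540 + 29
47: 23249 = 47·494 + 31
53: 23249 = 53·438 + 35
59: 23249 = 59·394 + 3
61: 23249 = 61·381 + 8
67: 23249 = 67·347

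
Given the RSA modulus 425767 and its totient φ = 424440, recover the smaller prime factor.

541

φ(n) = (p−1)(q−1) = n − (p+q) + 1, so p + q = 425767 − 424440 + 1 = 1328.
p and q are the roots of t² − 1328t + 425767 = 0.
Discriminant: 1328² − 4·425767 = 1763584 − 1703068 = 60516; √60516 = 246.
q = (1328 − 246)/2 = 541, p = (1328 + 246)/2 = 787.
Check: 541 · 787 = 425767.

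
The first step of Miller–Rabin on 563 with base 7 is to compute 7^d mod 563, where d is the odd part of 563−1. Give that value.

1

563 − 1 = 562 = 2^1 · 281, so d = 281.
7^1 ≡ 7 (mod 563)
7^2 ≡ 7^2 = 49 ≡ 49 (mod 563)
7^4 ≡ 49^2 = 2401 ≡ 149 (mod 563)
7^8 ≡ 149^2 = 22201 ≡ 244 (mod 563)
7^16 ≡ 244^2 = 59536 ≡ 421 (mod 563)
7^32 ≡ 421^2 = 177241 ≡ 459 (mod 563)
7^64 ≡ 459^2 = 210681 ≡ 119 (mod 563)
7^128 ≡ 119^2 = 14161 ≡ 86 (mod 563)
7^256 ≡ 86^2 = 7396 ≡ 77 (mod 563)
281 = 256 + 16 + 8 + 1 in binary powers of 2.
So 7^281 ≡ 77 · 421 · 244 · 7 ≡ 1 (mod 563).
Since 7^d ≡ 1 (mod 563), base 7 does not prove 563 composite.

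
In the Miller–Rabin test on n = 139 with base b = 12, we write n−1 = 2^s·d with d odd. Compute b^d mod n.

138

139 − 1 = 138 = 2^1 · 69, so d = 69.
12^1 ≡ 12 (mod 139)
12^2 ≡ 12^2 = 144 ≡ 5 (mod 139)
12^4 ≡ 5^2 = 25 ≡ 25 (mod 139)
12^8 ≡ 25^2 = 625 ≡ 69 (mod 139)
12^16 ≡ 69^2 = 4761 ≡ 35 (mod 139)
12^32 ≡ 35^2 = 1225 ≡ 113 (mod 139)
12^64 ≡ 113^2 = 12769 ≡ 120 (mod 139)
69 = 64 + 4 + 1 in binary powers of 2.
So 12^69 ≡ 120 · 25 · 12 ≡ 138 (mod 139).
Since 12^d ≡ 138 (mod 139), base 12 does not prove 139 composite.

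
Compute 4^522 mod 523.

4^1 ≡ 4 (mod 523)
4^2 ≡ 4^2 = 16 ≡ 16 (mod 523)
4^4 ≡ 16^2 = 256 ≡ 256 (mod 523)
4^8 ≡ 256^2 = 65536 ≡ 161 (mod 523)
4^16 ≡ 161^2 = 25921 ≡ 294 (mod 523)
4^32 ≡ 294^2 = 86436 ≡ 141 (mod 523)
4^64 ≡ 141^2 = 19881 ≡ 7 (mod 523)
4^128 ≡ 7^2 = 49 ≡ 49 (mod 523)
4^256 ≡ 49^2 = 2401 ≡ 309 (mod 523)
4^512 ≡ 309^2 = 95481 ≡ 295 (mod 523)
522 = 512 + 8 + 2 in binary powers of 2.
So 4^522 ≡ 295 · 161 · 16 ≡ 1 (mod 523).
Since the result is 1, base 4 gives no evidence that 523 is composite.

1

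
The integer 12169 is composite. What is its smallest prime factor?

12169 is odd.
Digit sum 19, not divisible by 3.
Ends in 9: not divisible by 5.
7: 12169 = 7·1738 + 3
11: 12169 = 11·1106 + 3
13: 12169 = 13·936 + 1
17: 12169 = 17·715 + 14
19: 12169 = 19·640 + 9
23: 12169 = 23·529 + 2
29: 12169 = 29·419 + 18
31: 12169 = 31·392 + 17
37: 12169 = 37·328 + 33
41: 12169 = 41·296 + 33
43: 12169 = 43·283

43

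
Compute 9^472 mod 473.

444

9^1 ≡ 9 (mod 473)
9^2 ≡ 9^2 = 81 ≡ 81 (mod 473)
9^4 ≡ 81^2 = 6561 ≡ 412 (mod 473)
9^8 ≡ 412^2 = 169744 ≡ 410 (mod 473)
9^16 ≡ 410^2 = 168100 ≡ 185 (mod 473)
9^32 ≡ 185^2 = 34225 ≡ 169 (mod 473)
9^64 ≡ 169^2 = 28561 ≡ 181 (mod 473)
9^128 ≡ 181^2 = 32761 ≡ 124 (mod 473)
9^256 ≡ 124^2 = 15376 ≡ 240 (mod 473)
472 = 256 + 128 + 64 + 16 + 8 in binary powers of 2.
So 9^472 ≡ 240 · 124 · 181 · 185 · 410 ≡ 444 (mod 473).
Since 444 ≠ 1, base 9 is a Fermat witness: 473 is composite.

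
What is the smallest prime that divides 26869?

26869 is odd.
Digit sum 31, not divisible by 3.
Ends in 9: not divisible by 5.
7: 26869 = 7·3838 + 3
11: 26869 = 11·2442 + 7
13: 26869 = 13·2066 + 11
17: 26869 = 17·1580 + 9
19: 26869 = 19·1414 + 3
23: 26869 = 23·1168 + 5
29: 26869 = 29·926 + 15
31: 26869 = 31·866 + 23
37: 26869 = 37·726 + 7
41: 26869 = 41·655 + 14
43: 26869 = 43·624 + 37
47: 26869 = 47·571 + 32
53: 26869 = 53·506 + 51
59: 26869 = 59·455 + 24
61: 26869 = 61·440 + 29
67: 26869 = 67·401 + 2
71: 26869 = 71·378 + 31
73: 26869 = 73·368 + 5
79: 26869 = 79·340 + 9
83: 26869 = 83·323 + 60
89: 26869 = 89·301 + 80
97: 26869 = 97·277

97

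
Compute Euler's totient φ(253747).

Factor: 253747 = 13 · 131 · 149.
φ(253747) = (13−1) · (131−1) · (149−1) = 12 · 130 · 148 = 230880.

230880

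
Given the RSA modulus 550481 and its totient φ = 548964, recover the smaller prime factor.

599

φ(n) = (p−1)(q−1) = n − (p+q) + 1, so p + q = 550481 − 548964 + 1 = 1518.
p and q are the roots of t² − 1518t + 550481 = 0.
Discriminant: 1518² − 4·550481 = 2304324 − 2201924 = 102400; √102400 = 320.
q = (1518 − 320)/2 = 599, p = (1518 + 320)/2 = 919.
Check: 599 · 919 = 550481.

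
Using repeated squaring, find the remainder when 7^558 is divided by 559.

7^1 ≡ 7 (mod 559)
7^2 ≡ 7^2 = 49 ≡ 49 (mod 559)
7^4 ≡ 49^2 = 2401 ≡ 165 (mod 559)
7^8 ≡ 165^2 = 27225 ≡ 393 (mod 559)
7^16 ≡ 393^2 = 154449 ≡ 165 (mod 559)
7^32 ≡ 165^2 = 27225 ≡ 393 (mod 559)
7^64 ≡ 393^2 = 154449 ≡ 165 (mod 559)
7^128 ≡ 165^2 = 27225 ≡ 393 (mod 559)
7^256 ≡ 393^2 = 154449 ≡ 165 (mod 559)
7^512 ≡ 165^2 = 27225 ≡ 393 (mod 559)
558 = 512 + 32 + 8 + 4 + 2 in binary powers of 2.
So 7^558 ≡ 393 · 393 · 393 · 165 · 49 ≡ 259 (mod 559).
Since 259 ≠ 1, base 7 is a Fermat witness: 559 is composite.

259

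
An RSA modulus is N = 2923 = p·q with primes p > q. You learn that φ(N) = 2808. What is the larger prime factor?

79

φ(n) = (p−1)(q−1) = n − (p+q) + 1, so p + q = 2923 − 2808 + 1 = 116.
p and q are the roots of t² − 116t + 2923 = 0.
Discriminant: 116² − 4·2923 = 13456 − 11692 = 1764; √1764 = 42.
q = (116 − 42)/2 = 37, p = (116 + 42)/2 = 79.
Check: 37 · 79 = 2923.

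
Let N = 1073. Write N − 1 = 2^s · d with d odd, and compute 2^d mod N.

1073 − 1 = 1072 = 2^4 · 67, so d = 67.
2^1 ≡ 2 (mod 1073)
2^2 ≡ 2^2 = 4 ≡ 4 (mod 1073)
2^4 ≡ 4^2 = 16 ≡ 16 (mod 1073)
2^8 ≡ 16^2 = 256 ≡ 256 (mod 1073)
2^16 ≡ 256^2 = 65536 ≡ 83 (mod 1073)
2^32 ≡ 83^2 = 6889 ≡ 451 (mod 1073)
2^64 ≡ 451^2 = 203401 ≡ 604 (mod 1073)
67 = 64 + 2 + 1 in binary powers of 2.
So 2^67 ≡ 604 · 4 · 2 ≡ 540 (mod 1073).
Squaring chain: 540 → 817 → 83 → 451; never reaches −1, so base 2 is a Miller–Rabin witness that 1073 is composite.

540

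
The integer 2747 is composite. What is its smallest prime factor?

2747 is odd.
Digit sum 20, not divisible by 3.
Ends in 7: not divisible by 5.
7: 2747 = 7·392 + 3
11: 2747 = 11·249 + 8
13: 2747 = 13·211 + 4
17: 2747 = 17·161 + 10
19: 2747 = 19·144 + 11
23: 2747 = 23·119 + 10
29: 2747 = 29·94 + 21
31: 2747 = 31·88 + 19
37: 2747 = 37·74 + 9
41: 2747 = 41·67

41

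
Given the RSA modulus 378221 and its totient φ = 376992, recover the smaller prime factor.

613

φ(n) = (p−1)(q−1) = n − (p+q) + 1, so p + q = 378221 − 376992 + 1 = 1230.
p and q are the roots of t² − 1230t + 378221 = 0.
Discriminant: 1230² − 4·378221 = 1512900 − 1512884 = 16; √16 = 4.
q = (1230 − 4)/2 = 613, p = (1230 + 4)/2 = 617.
Check: 613 · 617 = 378221.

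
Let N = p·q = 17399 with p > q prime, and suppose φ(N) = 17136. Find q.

φ(n) = (p−1)(q−1) = n − (p+q) + 1, so p + q = 17399 − 17136 + 1 = 264.
p and q are the roots of t² − 264t + 17399 = 0.
Discriminant: 264² − 4·17399 = 69696 − 69596 = 100; √100 = 10.
q = (264 − 10)/2 = 127, p = (264 + 10)/2 = 137.
Check: 127 · 137 = 17399.

127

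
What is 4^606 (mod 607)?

4^1 ≡ 4 (mod 607)
4^2 ≡ 4^2 = 16 ≡ 16 (mod 607)
4^4 ≡ 16^2 = 256 ≡ 256 (mod 607)
4^8 ≡ 256^2 = 65536 ≡ 587 (mod 607)
4^16 ≡ 587^2 = 344569 ≡ 400 (mod 607)
4^32 ≡ 400^2 = 160000 ≡ 359 (mod 607)
4^64 ≡ 359^2 = 128881 ≡ 197 (mod 607)
4^128 ≡ 197^2 = 38809 ≡ 568 (mod 607)
4^256 ≡ 568^2 = 322624 ≡ 307 (mod 607)
4^512 ≡ 307^2 = 94249 ≡ 164 (mod 607)
606 = 512 + 64 + 16 + 8 + 4 + 2 in binary powers of 2.
So 4^606 ≡ 164 · 197 · 400 · 587 · 256 · 16 ≡ 1 (mod 607).
Since the result is 1, base 4 gives no evidence that 607 is composite.

1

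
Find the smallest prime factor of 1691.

1691 is odd.
Digit sum 17, not divisible by 3.
Ends in 1: not divisible by 5.
7: 1691 = 7·241 + 4
11: 1691 = 11·153 + 8
13: 1691 = 13·130 + 1
17: 1691 = 17·99 + 8
19: 1691 = 19·89

19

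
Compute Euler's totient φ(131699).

120960

Factor: 131699 = 17 · 61 · 127.
φ(131699) = (17−1) · (61−1) · (127−1) = 16 · 60 · 126 = 120960.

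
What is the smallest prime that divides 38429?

83

38429 is odd.
Digit sum 26, not divisible by 3.
Ends in 9: not divisible by 5.
7: 38429 = 7·5489 + 6
11: 38429 = 11·3493 + 6
13: 38429 = 13·2956 + 1
17: 38429 = 17·2260 + 9
19: 38429 = 19·2022 + 11
23: 38429 = 23·1670 + 19
29: 38429 = 29·1325 + 4
31: 38429 = 31·1239 + 20
37: 38429 = 37·1038 + 23
41: 38429 = 41·937 + 12
43: 38429 = 43·893 + 30
47: 38429 = 47·817 + 30
53: 38429 = 53·725 + 4
59: 38429 = 59·651 + 20
61: 38429 = 61·629 + 60
67: 38429 = 67·573 + 38
71: 38429 = 71·541 + 18
73: 38429 = 73·526 + 31
79: 38429 = 79·486 + 35
83: 38429 = 83·463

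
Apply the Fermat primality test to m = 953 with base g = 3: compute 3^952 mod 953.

3^1 ≡ 3 (mod 953)
3^2 ≡ 3^2 = 9 ≡ 9 (mod 953)
3^4 ≡ 9^2 = 81 ≡ 81 (mod 953)
3^8 ≡ 81^2 = 6561 ≡ 843 (mod 953)
3^16 ≡ 843^2 = 710649 ≡ 664 (mod 953)
3^32 ≡ 664^2 = 440896 ≡ 610 (mod 953)
3^64 ≡ 610^2 = 372100 ≡ 430 (mod 953)
3^128 ≡ 430^2 = 184900 ≡ 18 (mod 953)
3^256 ≡ 18^2 = 324 ≡ 324 (mod 953)
3^512 ≡ 324^2 = 104976 ≡ 146 (mod 953)
952 = 512 + 256 + 128 + 32 + 16 + 8 in binary powers of 2.
So 3^952 ≡ 146 · 324 · 18 · 610 · 664 · 843 ≡ 1 (mod 953).
Since the result is 1, base 3 gives no evidence that 953 is composite.

1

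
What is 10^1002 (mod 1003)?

461

10^1 ≡ 10 (mod 1003)
10^2 ≡ 10^2 = 100 ≡ 100 (mod 1003)
10^4 ≡ 100^2 = 10000 ≡ 973 (mod 1003)
10^8 ≡ 973^2 = 946729 ≡ 900 (mod 1003)
10^16 ≡ 900^2 = 810000 ≡ 579 (mod 1003)
10^32 ≡ 579^2 = 335241 ≡ 239 (mod 1003)
10^64 ≡ 239^2 = 57121 ≡ 953 (mod 1003)
10^128 ≡ 953^2 = 908209 ≡ 494 (mod 1003)
10^256 ≡ 494^2 = 244036 ≡ 307 (mod 1003)
10^512 ≡ 307^2 = 94249 ≡ 970 (mod 1003)
1002 = 512 + 256 + 128 + 64 + 32 + 8 + 2 in binary powers of 2.
So 10^1002 ≡ 970 · 307 · 494 · 953 · 239 · 900 · 100 ≡ 461 (mod 1003).
Since 461 ≠ 1, base 10 is a Fermat witness: 1003 is composite.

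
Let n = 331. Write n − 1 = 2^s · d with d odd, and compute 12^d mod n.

330

331 − 1 = 330 = 2^1 · 165, so d = 165.
12^1 ≡ 12 (mod 331)
12^2 ≡ 12^2 = 144 ≡ 144 (mod 331)
12^4 ≡ 144^2 = 20736 ≡ 214 (mod 331)
12^8 ≡ 214^2 = 45796 ≡ 118 (mod 331)
12^16 ≡ 118^2 = 13924 ≡ 22 (mod 331)
12^32 ≡ 22^2 = 484 ≡ 153 (mod 331)
12^64 ≡ 153^2 = 23409 ≡ 239 (mod 331)
12^128 ≡ 239^2 = 57121 ≡ 189 (mod 331)
165 = 128 + 32 + 4 + 1 in binary powers of 2.
So 12^165 ≡ 189 · 153 · 214 · 12 ≡ 330 (mod 331).
Since 12^d ≡ 330 (mod 331), base 12 does not prove 331 composite.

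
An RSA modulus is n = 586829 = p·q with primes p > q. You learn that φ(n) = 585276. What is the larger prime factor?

φ(n) = (p−1)(q−1) = n − (p+q) + 1, so p + q = 586829 − 585276 + 1 = 1554.
p and q are the roots of t² − 1554t + 586829 = 0.
Discriminant: 1554² − 4·586829 = 2414916 − 2347316 = 67600; √67600 = 260.
q = (1554 − 260)/2 = 647, p = (1554 + 260)/2 = 907.
Check: 647 · 907 = 586829.

907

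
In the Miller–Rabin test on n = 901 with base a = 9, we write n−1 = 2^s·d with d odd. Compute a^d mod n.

859

901 − 1 = 900 = 2^2 · 225, so d = 225.
9^1 ≡ 9 (mod 901)
9^2 ≡ 9^2 = 81 ≡ 81 (mod 901)
9^4 ≡ 81^2 = 6561 ≡ 254 (mod 901)
9^8 ≡ 254^2 = 64516 ≡ 545 (mod 901)
9^16 ≡ 545^2 = 297025 ≡ 596 (mod 901)
9^32 ≡ 596^2 = 355216 ≡ 222 (mod 901)
9^64 ≡ 222^2 = 49284 ≡ 630 (mod 901)
9^128 ≡ 630^2 = 396900 ≡ 460 (mod 901)
225 = 128 + 64 + 32 + 1 in binary powers of 2.
So 9^225 ≡ 460 · 630 · 222 · 9 ≡ 859 (mod 901).
Squaring chain: 859 → 863; never reaches −1, so base 9 is a Miller–Rabin witness that 901 is composite.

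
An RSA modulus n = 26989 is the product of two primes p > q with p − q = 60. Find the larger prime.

Since p = q + 60, we have 26989 = q(q + 60), so q² + 60q − 26989 = 0.
Discriminant: 60² + 4·26989 = 3600 + 107956 = 111556; √111556 = 334.
q = (−60 + 334)/2 = 137, and p = q + 60 = 197.
Check: 137 · 197 = 26989.

197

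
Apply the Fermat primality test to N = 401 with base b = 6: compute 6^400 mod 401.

6^1 ≡ 6 (mod 401)
6^2 ≡ 6^2 = 36 ≡ 36 (mod 401)
6^4 ≡ 36^2 = 1296 ≡ 93 (mod 401)
6^8 ≡ 93^2 = 8649 ≡ 228 (mod 401)
6^16 ≡ 228^2 = 51984 ≡ 255 (mod 401)
6^32 ≡ 255^2 = 65025 ≡ 63 (mod 401)
6^64 ≡ 63^2 = 3969 ≡ 360 (mod 401)
6^128 ≡ 360^2 = 129600 ≡ 77 (mod 401)
6^256 ≡ 77^2 = 5929 ≡ 315 (mod 401)
400 = 256 + 128 + 16 in binary powers of 2.
So 6^400 ≡ 315 · 77 · 255 ≡ 1 (mod 401).
Since the result is 1, base 6 gives no evidence that 401 is composite.

1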